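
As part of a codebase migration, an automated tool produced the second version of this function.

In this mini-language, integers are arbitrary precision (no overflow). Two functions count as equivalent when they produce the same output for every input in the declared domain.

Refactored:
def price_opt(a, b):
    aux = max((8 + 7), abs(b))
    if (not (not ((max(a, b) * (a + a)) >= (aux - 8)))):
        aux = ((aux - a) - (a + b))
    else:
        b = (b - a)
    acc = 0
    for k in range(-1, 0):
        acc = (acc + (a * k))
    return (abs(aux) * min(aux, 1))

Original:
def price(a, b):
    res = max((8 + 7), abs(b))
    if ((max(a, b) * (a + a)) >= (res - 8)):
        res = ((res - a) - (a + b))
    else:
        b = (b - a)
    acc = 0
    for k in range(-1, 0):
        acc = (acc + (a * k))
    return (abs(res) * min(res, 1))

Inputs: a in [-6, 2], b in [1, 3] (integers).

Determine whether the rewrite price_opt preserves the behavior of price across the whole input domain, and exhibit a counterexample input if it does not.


Changes here: local variable names differ, plus boolean connective usage differs; the full 27-point sweep finds no disagreement.
verdict: equivalent


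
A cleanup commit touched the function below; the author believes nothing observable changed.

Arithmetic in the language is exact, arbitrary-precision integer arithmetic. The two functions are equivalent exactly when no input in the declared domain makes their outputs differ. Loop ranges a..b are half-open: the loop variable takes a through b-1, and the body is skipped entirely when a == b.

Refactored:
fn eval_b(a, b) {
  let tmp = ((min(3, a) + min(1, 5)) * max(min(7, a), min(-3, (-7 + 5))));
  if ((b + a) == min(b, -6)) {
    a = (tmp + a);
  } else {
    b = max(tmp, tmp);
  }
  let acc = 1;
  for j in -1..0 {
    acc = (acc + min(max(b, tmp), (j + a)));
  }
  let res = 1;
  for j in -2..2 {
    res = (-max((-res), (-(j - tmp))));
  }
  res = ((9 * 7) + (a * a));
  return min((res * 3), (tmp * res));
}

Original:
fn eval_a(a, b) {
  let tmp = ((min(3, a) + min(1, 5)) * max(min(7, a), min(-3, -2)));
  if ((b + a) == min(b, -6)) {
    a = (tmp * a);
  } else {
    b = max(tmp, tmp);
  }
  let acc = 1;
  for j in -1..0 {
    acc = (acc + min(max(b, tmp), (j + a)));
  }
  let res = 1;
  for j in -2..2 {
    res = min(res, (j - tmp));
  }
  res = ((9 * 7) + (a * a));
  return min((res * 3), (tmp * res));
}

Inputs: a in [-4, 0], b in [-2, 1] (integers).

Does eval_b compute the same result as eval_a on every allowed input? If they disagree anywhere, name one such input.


Evaluate both at a=-4, b=-2.
eval_a: tmp becomes 9; next ((b + a) == min(b, -6)) evaluates to true; next a becomes -36; next acc becomes 1; next at j=-1:; next acc becomes -36; next res becomes 1; next at j=-2:; next res becomes -11; next at j=-1:; next res becomes -11; next at j=0:; next res becomes -11; next at j=1:; next res becomes -11; next res becomes 1359; next final value 4077
eval_b: tmp becomes 9; next ((b + a) == min(b, -6)) evaluates to true; next a becomes 5; next acc becomes 1; next at j=-1:; next acc becomes 5; next res becomes 1; next at j=-2:; next res becomes -11; next at j=-1:; next res becomes -11; next at j=0:; next res becomes -11; next at j=1:; next res becomes -11; next res becomes 88; next final value 264
4077 against 264: the behavior changed.
verdict: not equivalent; witness: a=-4, b=-2


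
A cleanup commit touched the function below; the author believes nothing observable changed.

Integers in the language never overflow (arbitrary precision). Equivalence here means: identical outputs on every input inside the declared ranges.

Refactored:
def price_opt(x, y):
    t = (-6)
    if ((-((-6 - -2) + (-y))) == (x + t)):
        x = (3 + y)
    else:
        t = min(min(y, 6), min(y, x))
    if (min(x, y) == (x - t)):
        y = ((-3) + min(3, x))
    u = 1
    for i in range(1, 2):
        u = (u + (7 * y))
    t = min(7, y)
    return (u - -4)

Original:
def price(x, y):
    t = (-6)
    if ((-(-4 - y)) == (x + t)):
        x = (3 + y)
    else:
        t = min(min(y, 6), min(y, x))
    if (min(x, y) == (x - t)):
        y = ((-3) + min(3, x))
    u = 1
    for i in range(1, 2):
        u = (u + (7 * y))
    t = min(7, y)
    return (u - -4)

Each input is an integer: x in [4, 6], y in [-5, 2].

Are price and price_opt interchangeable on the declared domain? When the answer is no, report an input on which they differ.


Reading the diff, among the changes: arithmetic usage differs; also constant usage differs.
One worked example (x=4, y=1) — price: t := -6 | ((-(-4 - y)) == (x + t)): false | t := 1 | (min(x, y) == (x - t)): false | u := 1 | iter i=1: | u := 8 | t := 1 | result 12; price_opt: t := -6 | ((-((-6 - -2) + (-y))) == (x + t)): false | t := 1 | (min(x, y) == (x - t)): false | u := 1 | iter i=1: | u := 8 | t := 1 | result 12; agreement on 12.
Across all 24 domain points the two functions coincide.
verdict: equivalent


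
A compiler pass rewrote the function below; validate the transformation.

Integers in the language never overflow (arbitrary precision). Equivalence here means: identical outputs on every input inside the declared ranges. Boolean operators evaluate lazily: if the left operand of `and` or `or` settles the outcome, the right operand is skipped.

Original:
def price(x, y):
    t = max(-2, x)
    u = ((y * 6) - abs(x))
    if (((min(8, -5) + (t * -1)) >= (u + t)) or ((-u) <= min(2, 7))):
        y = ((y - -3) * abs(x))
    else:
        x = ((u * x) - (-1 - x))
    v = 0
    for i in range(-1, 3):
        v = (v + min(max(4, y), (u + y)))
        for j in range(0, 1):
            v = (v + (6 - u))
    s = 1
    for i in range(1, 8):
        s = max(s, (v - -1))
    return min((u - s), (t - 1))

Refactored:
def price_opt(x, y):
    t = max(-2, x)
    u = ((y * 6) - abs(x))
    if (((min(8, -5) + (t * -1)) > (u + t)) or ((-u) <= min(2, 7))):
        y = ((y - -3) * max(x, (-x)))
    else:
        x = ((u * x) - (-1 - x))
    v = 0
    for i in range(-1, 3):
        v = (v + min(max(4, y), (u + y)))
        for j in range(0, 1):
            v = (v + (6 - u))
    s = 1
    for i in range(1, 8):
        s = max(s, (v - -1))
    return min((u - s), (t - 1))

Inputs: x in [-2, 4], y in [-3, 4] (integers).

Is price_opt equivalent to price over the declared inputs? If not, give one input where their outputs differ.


Input x=1, y=-1: -40 from price versus -28 from price_opt.
verdict: not equivalent; witness: x=1, y=-1


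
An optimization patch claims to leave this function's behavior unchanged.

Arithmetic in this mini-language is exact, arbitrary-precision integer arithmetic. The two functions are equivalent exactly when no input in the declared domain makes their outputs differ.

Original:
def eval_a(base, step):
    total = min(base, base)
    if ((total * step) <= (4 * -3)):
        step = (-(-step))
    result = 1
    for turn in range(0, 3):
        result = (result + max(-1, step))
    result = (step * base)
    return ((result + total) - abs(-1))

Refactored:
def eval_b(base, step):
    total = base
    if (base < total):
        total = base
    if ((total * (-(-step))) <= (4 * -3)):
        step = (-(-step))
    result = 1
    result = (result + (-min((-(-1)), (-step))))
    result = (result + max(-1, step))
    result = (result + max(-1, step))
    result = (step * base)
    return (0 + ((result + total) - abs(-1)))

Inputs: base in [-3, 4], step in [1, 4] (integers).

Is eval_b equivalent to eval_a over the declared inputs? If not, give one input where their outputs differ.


Side by side, the visible changes include: statement counts differ; and arithmetic usage differs; and constant usage differs; and local variable names differ; and comparison usage differs; and loop structure differs; and min/max/abs usage differs; and branching structure differs.
Tracing base=-1, step=3: eval_a: total := -1 | ((total * step) <= (4 * -3)): false | result := 1 | iter turn=0: | result := 4 | iter turn=1: | result := 7 | iter turn=2: | result := 10 | result := -3 | result -5 | eval_b: total := -1 | (base < total): false | ((total * (-(-step))) <= (4 * -3)): false | result := 1 | result := 4 | result := 7 | result := 10 | result := -3 | result -5 — matching result -5.
An exhaustive pass over the 32 declared inputs shows identical outputs.
verdict: equivalent


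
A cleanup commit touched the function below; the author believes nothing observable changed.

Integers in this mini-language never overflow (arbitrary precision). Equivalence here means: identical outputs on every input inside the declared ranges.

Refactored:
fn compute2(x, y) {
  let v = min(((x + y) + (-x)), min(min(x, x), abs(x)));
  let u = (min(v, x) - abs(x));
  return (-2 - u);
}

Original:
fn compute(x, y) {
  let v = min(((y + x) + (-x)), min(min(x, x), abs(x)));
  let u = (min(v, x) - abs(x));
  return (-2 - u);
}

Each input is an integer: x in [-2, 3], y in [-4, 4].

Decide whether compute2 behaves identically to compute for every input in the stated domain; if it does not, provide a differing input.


Comparing the listings, the differences include: same computation, different form.
As a probe, take x=-1, y=-3: compute runs v := -3 | u := -4 | result 2; compute2 runs v := -3 | u := -4 | result 2; both end at 2.
Sweeping the whole domain (54 inputs) finds no disagreement.
verdict: equivalent


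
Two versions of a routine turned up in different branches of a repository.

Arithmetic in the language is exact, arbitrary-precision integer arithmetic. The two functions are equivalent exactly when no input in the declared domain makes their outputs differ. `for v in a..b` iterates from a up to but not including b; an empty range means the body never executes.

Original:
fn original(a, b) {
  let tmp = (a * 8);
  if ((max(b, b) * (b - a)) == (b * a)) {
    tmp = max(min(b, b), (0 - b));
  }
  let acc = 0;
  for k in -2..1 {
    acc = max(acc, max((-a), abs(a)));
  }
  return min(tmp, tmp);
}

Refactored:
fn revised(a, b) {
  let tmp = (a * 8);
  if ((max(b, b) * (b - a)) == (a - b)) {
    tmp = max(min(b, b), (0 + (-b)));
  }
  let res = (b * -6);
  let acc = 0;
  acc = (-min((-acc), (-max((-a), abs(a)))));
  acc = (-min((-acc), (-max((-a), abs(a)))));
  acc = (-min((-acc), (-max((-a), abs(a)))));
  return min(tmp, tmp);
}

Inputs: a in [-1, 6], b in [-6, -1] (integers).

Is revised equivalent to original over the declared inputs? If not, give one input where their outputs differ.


Run the pair on a=-1, b=-2.
original: tmp = -8; ((max(b, b) * (b - a)) == (b * a)) -> true; tmp = 2; acc = 0; [k=-2]; acc = 1; [k=-1]; acc = 1; [k=0]; acc = 1; return 2
revised: tmp = -8; ((max(b, b) * (b - a)) == (a - b)) -> false; res = 12; acc = 0; acc = 1; acc = 1; acc = 1; return -8
2 against -8: the behavior changed.
verdict: not equivalent; witness: a=-1, b=-2


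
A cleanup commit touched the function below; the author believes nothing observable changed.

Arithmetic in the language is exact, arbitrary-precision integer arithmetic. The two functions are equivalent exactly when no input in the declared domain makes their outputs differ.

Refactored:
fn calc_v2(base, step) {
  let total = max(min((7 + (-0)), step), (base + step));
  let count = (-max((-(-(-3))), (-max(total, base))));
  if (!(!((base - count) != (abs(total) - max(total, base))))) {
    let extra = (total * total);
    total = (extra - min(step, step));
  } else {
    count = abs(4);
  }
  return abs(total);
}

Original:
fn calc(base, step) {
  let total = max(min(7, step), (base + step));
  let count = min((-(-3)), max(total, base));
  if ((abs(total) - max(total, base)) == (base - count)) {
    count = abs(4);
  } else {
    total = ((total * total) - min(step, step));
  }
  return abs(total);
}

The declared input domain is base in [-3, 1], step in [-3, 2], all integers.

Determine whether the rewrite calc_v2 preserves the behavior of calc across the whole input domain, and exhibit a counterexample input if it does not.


This is a faithful refactor — constant usage differs, and local variable names differ, and comparison usage differs, and statement counts differ, and boolean connective usage differs, and min/max/abs usage differs, and arithmetic usage differs, but the computed results match everywhere.
Tracing base=-1, step=-1: calc: total = -1; count = -1; ((abs(total) - max(total, base)) == (base - count)) -> false; total = 2; return 2 | calc_v2: total = -1; count = -1; (!(!((base - count) != (abs(total) - max(total, base))))) -> true; extra = 1; total = 2; return 2 — matching result 2.
Sweeping the whole domain (30 inputs) finds no disagreement.
verdict: equivalent


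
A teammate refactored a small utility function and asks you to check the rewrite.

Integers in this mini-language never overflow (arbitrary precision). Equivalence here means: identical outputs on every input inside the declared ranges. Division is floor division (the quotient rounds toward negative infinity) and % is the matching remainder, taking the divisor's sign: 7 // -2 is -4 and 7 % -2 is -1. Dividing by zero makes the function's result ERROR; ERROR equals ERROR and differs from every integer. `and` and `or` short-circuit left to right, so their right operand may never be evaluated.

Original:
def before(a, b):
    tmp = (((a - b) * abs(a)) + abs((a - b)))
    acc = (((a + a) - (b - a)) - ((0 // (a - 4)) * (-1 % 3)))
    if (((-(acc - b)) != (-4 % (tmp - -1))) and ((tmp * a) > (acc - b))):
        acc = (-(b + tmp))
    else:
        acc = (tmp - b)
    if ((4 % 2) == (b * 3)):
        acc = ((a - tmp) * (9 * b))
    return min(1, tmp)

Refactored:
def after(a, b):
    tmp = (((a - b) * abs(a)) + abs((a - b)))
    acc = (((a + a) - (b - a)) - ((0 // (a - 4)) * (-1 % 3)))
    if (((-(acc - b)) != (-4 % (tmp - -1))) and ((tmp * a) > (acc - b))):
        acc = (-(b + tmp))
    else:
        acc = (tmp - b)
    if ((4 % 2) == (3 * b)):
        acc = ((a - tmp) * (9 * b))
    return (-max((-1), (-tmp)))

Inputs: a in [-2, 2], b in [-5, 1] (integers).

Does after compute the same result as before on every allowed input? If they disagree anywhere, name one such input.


Differences: min/max/abs usage differs — yet all 35 inputs agree.
verdict: equivalent


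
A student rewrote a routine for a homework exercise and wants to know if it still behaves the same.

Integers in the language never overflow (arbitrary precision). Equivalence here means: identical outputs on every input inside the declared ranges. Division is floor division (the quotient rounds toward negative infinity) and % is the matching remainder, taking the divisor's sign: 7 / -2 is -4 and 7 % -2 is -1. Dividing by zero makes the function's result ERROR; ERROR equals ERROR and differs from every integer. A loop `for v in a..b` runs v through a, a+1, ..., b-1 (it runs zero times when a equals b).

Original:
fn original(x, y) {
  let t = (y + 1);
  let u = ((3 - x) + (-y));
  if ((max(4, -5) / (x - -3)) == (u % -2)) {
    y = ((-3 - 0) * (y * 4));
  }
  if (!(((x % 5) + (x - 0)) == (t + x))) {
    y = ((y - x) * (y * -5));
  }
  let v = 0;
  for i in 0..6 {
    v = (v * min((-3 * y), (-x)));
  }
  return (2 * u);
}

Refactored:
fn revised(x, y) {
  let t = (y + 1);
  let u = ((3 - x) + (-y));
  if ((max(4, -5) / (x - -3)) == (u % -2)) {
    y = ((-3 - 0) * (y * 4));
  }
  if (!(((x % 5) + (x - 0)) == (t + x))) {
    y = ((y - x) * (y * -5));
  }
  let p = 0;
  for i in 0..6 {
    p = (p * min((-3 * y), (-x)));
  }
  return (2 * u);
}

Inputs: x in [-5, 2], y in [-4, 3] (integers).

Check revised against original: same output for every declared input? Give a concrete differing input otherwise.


The two versions differ — the changes include local variable names differ.
Tracing x=-2, y=3: original: t := 4 | u := 2 | ((max(4, -5) / (x - -3)) == (u % -2)): false | (!(((x % 5) + (x - 0)) == (t + x))): true | y := -75 | v := 0 | iter i=0: | v := 0 | iter i=1: | v := 0 | iter i=2: | v := 0 | iter i=3: | v := 0 | iter i=4: | v := 0 | iter i=5: | v := 0 | result 4 | revised: t := 4 | u := 2 | ((max(4, -5) / (x - -3)) == (u % -2)): false | (!(((x % 5) + (x - 0)) == (t + x))): true | y := -75 | p := 0 | iter i=0: | p := 0 | iter i=1: | p := 0 | iter i=2: | p := 0 | iter i=3: | p := 0 | iter i=4: | p := 0 | iter i=5: | p := 0 | result 4 — matching result 4.
An exhaustive pass over the 64 declared inputs shows identical outputs.
verdict: equivalent


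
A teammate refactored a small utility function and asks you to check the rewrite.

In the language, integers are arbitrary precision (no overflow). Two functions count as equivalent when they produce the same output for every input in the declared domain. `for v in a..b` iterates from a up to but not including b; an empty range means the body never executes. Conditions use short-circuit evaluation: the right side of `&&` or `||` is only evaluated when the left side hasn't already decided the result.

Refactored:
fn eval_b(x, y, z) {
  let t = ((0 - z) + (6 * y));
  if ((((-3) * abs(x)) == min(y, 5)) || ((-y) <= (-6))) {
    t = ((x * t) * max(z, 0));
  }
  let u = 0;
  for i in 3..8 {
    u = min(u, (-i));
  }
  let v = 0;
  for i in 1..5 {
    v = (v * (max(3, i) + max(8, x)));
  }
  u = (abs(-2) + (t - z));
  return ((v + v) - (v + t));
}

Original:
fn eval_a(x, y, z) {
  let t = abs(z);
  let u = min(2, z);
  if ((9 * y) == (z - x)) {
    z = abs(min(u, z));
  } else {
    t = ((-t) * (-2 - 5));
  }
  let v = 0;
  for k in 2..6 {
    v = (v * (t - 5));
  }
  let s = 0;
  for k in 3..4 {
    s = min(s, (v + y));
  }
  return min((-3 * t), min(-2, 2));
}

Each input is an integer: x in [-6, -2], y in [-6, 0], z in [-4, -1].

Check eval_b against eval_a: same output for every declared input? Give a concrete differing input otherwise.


Run the pair on x=-6, y=-6, z=-4.
eval_a: t=4, then u=-4, then ((9 * y) == (z - x)) is false, then t=28, then v=0, then (k=2), then v=0, then (k=3), then v=0, then (k=4), then v=0, then (k=5), then v=0, then s=0, then (k=3), then s=-6, then returns -84
eval_b: t=-32, then ((((-3) * abs(x)) == min(y, 5)) || ((-y) <= (-6))) is false, then u=0, then (i=3), then u=-3, then (i=4), then u=-4, then (i=5), then u=-5, then (i=6), then u=-6, then (i=7), then u=-7, then v=0, then (i=1), then v=0, then (i=2), then v=0, then (i=3), then v=0, then (i=4), then v=0, then u=-26, then returns 32
-84 != 32, so the rewrite changes behavior.
verdict: not equivalent; witness: x=-6, y=-6, z=-4


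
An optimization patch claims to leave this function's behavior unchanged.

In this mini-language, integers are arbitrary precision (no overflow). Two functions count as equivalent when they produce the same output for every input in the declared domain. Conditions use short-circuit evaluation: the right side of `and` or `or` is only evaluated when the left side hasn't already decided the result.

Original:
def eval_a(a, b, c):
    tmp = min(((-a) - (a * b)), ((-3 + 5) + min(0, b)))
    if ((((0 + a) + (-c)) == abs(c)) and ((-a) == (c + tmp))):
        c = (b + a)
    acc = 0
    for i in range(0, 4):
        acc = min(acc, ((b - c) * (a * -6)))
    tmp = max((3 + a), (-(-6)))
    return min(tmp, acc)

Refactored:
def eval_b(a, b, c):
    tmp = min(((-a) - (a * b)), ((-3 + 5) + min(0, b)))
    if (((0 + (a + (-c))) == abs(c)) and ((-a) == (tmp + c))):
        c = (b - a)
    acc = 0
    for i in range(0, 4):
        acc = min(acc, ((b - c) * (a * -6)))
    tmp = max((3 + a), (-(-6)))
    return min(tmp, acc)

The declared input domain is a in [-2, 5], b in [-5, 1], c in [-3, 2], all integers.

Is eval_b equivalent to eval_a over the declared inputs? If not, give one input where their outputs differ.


The rewrite breaks on a=2, b=-5, c=1, where the results are 0 and -24.
eval_a: tmp := -3 | ((((0 + a) + (-c)) == abs(c)) and ((-a) == (c + tmp))): true | c := -3 | acc := 0 | iter i=0: | acc := 0 | iter i=1: | acc := 0 | iter i=2: | acc := 0 | iter i=3: | acc := 0 | tmp := 6 | result 0
eval_b: tmp := -3 | (((0 + (a + (-c))) == abs(c)) and ((-a) == (tmp + c))): true | c := -7 | acc := 0 | iter i=0: | acc := -24 | iter i=1: | acc := -24 | iter i=2: | acc := -24 | iter i=3: | acc := -24 | tmp := 6 | result -24
verdict: not equivalent; witness: a=2, b=-5, c=1


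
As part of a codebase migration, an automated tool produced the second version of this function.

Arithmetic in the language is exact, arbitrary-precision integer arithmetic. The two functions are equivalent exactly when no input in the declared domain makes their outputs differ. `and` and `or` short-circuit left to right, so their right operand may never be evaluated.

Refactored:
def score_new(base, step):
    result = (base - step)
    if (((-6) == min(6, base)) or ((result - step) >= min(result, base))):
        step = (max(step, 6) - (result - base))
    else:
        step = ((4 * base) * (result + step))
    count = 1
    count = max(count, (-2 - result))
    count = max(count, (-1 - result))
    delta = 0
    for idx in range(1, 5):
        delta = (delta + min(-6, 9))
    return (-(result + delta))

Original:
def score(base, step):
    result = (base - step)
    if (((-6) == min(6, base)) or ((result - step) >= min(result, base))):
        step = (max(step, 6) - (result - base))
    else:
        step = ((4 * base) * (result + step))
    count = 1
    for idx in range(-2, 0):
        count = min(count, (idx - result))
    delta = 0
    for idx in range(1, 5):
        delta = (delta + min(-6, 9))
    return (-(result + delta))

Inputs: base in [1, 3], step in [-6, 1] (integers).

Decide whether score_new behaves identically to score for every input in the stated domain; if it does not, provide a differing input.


Equivalent. Whatever the rewrite altered, no input in the stated domain can expose a difference.
Sweeping the whole domain (24 inputs) finds no disagreement.
Spot check at base=3, step=-3 — score: result := 6 | (((-6) == min(6, base)) or ((result - step) >= min(result, base))): true | step := 3 | count := 1 | iter idx=-2: | count := -8 | iter idx=-1: | count := -8 | delta := 0 | iter idx=1: | delta := -6 | iter idx=2: | delta := -12 | iter idx=3: | delta := -18 | iter idx=4: | delta := -24 | result 18. score_new: result := 6 | (((-6) == min(6, base)) or ((result - step) >= min(result, base))): true | step := 3 | count := 1 | count := 1 | count := 1 | delta := 0 | iter idx=1: | delta := -6 | iter idx=2: | delta := -12 | iter idx=3: | delta := -18 | iter idx=4: | delta := -24 | result 18. Both give 18.
verdict: equivalent


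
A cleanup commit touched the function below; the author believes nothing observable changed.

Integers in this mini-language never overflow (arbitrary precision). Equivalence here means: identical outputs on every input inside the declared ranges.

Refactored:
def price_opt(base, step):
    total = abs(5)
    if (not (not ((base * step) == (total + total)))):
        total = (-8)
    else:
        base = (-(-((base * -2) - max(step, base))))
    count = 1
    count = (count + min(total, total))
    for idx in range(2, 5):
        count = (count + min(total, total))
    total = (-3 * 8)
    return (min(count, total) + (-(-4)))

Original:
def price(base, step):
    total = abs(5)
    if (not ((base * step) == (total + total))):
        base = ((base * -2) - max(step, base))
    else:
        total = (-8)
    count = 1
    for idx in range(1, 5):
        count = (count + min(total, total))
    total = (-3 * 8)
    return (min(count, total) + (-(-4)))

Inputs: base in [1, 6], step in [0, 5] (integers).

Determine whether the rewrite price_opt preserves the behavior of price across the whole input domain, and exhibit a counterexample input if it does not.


Equivalent — the differences include loop structure differs, plus arithmetic usage differs, plus boolean connective usage differs, plus min/max/abs usage differs, plus statement counts differ, yet no declared input distinguishes the two.
One worked example (base=5, step=1) — price: total becomes 5; next (not ((base * step) == (total + total))) evaluates to true; next base becomes -15; next count becomes 1; next at idx=1:; next count becomes 6; next at idx=2:; next count becomes 11; next at idx=3:; next count becomes 16; next at idx=4:; next count becomes 21; next total becomes -24; next final value -20; price_opt: total becomes 5; next (not (not ((base * step) == (total + total)))) evaluates to false; next base becomes -15; next count becomes 1; next count becomes 6; next at idx=2:; next count becomes 11; next at idx=3:; next count becomes 16; next at idx=4:; next count becomes 21; next total becomes -24; next final value -20; agreement on -20.
Checked all 36 inputs in the declared domain: the outputs agree on every one.
verdict: equivalent


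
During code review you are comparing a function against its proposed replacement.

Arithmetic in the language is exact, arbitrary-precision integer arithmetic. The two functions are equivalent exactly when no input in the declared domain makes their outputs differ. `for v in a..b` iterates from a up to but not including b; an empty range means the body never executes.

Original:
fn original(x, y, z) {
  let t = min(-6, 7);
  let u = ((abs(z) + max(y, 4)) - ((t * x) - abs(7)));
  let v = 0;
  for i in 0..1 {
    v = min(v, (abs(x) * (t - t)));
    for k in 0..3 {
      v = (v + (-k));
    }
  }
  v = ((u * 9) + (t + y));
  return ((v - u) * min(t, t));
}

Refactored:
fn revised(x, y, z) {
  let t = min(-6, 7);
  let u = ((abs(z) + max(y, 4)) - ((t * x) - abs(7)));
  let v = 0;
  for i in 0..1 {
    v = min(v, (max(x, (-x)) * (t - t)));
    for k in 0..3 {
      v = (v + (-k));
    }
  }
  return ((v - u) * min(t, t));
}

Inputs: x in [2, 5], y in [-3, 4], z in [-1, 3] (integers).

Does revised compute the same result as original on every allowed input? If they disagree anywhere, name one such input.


Take x=2, y=-3, z=-1.
original: t becomes -6; next u becomes 24; next v becomes 0; next at i=0:; next v becomes 0; next at k=0:; next v becomes 0; next at k=1:; next v becomes -1; next at k=2:; next v becomes -3; next v becomes 207; next final value -1098
revised: t becomes -6; next u becomes 24; next v becomes 0; next at i=0:; next v becomes 0; next at k=0:; next v becomes 0; next at k=1:; next v becomes -1; next at k=2:; next v becomes -3; next final value 162
-1098 against 162: the behavior changed.
verdict: not equivalent; witness: x=2, y=-3, z=-1


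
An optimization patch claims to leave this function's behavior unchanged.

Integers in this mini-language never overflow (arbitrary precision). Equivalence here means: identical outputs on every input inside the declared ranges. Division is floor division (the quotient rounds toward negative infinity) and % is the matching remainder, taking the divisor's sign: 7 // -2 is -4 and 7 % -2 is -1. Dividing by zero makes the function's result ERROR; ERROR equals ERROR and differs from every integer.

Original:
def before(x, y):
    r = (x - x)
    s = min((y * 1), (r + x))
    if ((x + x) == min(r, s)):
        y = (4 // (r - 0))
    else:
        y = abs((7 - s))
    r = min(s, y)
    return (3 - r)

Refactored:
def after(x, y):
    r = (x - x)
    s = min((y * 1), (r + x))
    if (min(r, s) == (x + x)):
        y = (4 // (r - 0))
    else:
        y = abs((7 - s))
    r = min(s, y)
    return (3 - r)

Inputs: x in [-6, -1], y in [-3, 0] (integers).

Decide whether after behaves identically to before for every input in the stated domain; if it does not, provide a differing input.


The two versions differ — the changes include same computation, different form.
Spot check at x=-6, y=0 — before: r := 0 | s := -6 | ((x + x) == min(r, s)): false | y := 13 | r := -6 | result 9. after: r := 0 | s := -6 | (min(r, s) == (x + x)): false | y := 13 | r := -6 | result 9. Both give 9.
An exhaustive pass over the 24 declared inputs shows identical outputs.
verdict: equivalent


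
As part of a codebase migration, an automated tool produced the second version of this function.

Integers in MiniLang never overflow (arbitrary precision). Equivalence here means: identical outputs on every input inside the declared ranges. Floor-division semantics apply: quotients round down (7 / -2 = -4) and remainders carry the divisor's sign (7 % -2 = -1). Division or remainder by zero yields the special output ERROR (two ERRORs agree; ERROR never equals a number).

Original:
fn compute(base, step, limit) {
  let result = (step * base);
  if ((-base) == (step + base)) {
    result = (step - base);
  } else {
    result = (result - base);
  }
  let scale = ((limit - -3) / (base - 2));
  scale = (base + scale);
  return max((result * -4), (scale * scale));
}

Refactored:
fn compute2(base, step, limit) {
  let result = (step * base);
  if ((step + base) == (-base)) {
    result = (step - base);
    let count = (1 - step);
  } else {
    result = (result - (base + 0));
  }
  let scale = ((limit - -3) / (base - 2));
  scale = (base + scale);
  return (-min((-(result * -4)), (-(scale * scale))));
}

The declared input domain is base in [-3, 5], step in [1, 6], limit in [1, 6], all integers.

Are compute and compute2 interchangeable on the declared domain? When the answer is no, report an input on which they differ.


Comparing the listings, the differences include: statement counts differ; also constant usage differs; also local variable names differ; also min/max/abs usage differs; also arithmetic usage differs.
Tracing base=-2, step=3, limit=6: compute: result=-6, then ((-base) == (step + base)) is false, then result=-4, then scale=-3, then scale=-5, then returns 25 | compute2: result=-6, then ((step + base) == (-base)) is false, then result=-4, then scale=-3, then scale=-5, then returns 25 — matching result 25.
An exhaustive pass over the 324 declared inputs shows identical outputs.
verdict: equivalent


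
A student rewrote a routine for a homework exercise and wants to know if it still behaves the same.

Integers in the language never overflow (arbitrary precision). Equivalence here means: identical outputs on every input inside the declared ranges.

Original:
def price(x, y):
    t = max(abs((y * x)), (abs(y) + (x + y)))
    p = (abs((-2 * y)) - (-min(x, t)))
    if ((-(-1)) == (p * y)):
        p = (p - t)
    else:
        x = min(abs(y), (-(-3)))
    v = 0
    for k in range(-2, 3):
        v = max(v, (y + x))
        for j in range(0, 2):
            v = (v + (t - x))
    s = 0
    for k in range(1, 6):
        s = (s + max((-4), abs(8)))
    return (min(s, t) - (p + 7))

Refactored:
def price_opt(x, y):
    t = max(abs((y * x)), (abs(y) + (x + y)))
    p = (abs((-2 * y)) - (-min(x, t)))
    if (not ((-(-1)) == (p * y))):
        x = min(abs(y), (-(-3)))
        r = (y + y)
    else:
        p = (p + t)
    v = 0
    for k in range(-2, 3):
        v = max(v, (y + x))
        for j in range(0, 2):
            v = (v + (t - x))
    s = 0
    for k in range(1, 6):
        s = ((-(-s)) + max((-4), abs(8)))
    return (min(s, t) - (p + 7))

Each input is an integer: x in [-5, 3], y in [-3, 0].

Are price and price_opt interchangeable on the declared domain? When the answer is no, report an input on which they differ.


The rewrite breaks on x=-3, y=-1, where the results are 0 and -6.
price: t=3, then p=-1, then ((-(-1)) == (p * y)) is true, then p=-4, then v=0, then (k=-2), then v=0, then (j=0), then v=6, then (j=1), then v=12, then (k=-1), then v=12, then (j=0), then v=18, then (j=1), then v=24, then (k=0), then v=24, then (j=0), then v=30, then (j=1), then v=36, then (k=1), then v=36, then (j=0), then v=42, then (j=1), then v=48, then (k=2), then v=48, then (j=0), then v=54, then (j=1), then v=60, then s=0, then (k=1), then s=8, then (k=2), then s=16, then (k=3), then s=24, then (k=4), then s=32, then (k=5), then s=40, then returns 0
price_opt: t=3, then p=-1, then (not ((-(-1)) == (p * y))) is false, then p=2, then v=0, then (k=-2), then v=0, then (j=0), then v=6, then (j=1), then v=12, then (k=-1), then v=12, then (j=0), then v=18, then (j=1), then v=24, then (k=0), then v=24, then (j=0), then v=30, then (j=1), then v=36, then (k=1), then v=36, then (j=0), then v=42, then (j=1), then v=48, then (k=2), then v=48, then (j=0), then v=54, then (j=1), then v=60, then s=0, then (k=1), then s=8, then (k=2), then s=16, then (k=3), then s=24, then (k=4), then s=32, then (k=5), then s=40, then returns -6
verdict: not equivalent; witness: x=-3, y=-1


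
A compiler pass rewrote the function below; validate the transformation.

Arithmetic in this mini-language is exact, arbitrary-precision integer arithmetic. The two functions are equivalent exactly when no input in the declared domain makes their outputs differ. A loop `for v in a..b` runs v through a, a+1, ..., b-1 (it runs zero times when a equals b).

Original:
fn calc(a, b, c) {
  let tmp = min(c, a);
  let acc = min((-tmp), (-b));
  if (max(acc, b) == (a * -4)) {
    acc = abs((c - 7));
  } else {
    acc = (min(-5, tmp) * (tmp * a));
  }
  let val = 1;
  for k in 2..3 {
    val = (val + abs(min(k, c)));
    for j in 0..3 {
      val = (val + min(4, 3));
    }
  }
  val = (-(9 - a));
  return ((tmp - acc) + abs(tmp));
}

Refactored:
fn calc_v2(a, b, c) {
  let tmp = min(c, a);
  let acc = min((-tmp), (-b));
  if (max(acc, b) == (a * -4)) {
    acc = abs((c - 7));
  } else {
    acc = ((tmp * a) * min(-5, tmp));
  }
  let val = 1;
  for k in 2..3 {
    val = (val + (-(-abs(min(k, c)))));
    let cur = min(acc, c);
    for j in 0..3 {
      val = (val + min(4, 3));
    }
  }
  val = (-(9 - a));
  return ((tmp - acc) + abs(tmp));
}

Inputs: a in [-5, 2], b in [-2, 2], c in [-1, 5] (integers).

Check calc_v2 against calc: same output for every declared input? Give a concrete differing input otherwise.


Reading the diff, among the changes: min/max/abs usage differs; also statement counts differ; also local variable names differ.
One worked example (a=-3, b=2, c=3) — calc: tmp becomes -3; next acc becomes -2; next (max(acc, b) == (a * -4)) evaluates to false; next acc becomes -45; next val becomes 1; next at k=2:; next val becomes 3; next at j=0:; next val becomes 6; next at j=1:; next val becomes 9; next at j=2:; next val becomes 12; next val becomes -12; next final value 45; calc_v2: tmp becomes -3; next acc becomes -2; next (max(acc, b) == (a * -4)) evaluates to false; next acc becomes -45; next val becomes 1; next at k=2:; next val becomes 3; next cur becomes -45; next at j=0:; next val becomes 6; next at j=1:; next val becomes 9; next at j=2:; next val becomes 12; next val becomes -12; next final value 45; agreement on 45.
Every one of the 280 inputs gives matching results.
verdict: equivalent


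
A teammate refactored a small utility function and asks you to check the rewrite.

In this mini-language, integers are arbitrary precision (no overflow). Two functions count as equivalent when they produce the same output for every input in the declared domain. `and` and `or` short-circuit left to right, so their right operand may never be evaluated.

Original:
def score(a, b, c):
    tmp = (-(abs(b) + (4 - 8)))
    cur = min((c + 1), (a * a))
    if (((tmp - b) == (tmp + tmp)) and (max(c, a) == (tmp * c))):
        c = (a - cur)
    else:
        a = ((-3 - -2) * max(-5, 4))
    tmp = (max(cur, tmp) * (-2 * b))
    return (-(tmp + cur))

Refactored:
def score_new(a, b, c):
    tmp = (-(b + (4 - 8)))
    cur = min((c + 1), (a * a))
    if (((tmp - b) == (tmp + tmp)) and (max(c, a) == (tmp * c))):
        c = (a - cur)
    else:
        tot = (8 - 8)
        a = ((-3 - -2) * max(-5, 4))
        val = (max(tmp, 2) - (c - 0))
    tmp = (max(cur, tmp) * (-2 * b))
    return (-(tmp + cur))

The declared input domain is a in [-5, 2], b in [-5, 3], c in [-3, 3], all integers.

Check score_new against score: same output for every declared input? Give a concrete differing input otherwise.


On input a=-5, b=-5, c=-3, score returns 12 while score_new returns -88.
verdict: not equivalent; witness: a=-5, b=-5, c=-3


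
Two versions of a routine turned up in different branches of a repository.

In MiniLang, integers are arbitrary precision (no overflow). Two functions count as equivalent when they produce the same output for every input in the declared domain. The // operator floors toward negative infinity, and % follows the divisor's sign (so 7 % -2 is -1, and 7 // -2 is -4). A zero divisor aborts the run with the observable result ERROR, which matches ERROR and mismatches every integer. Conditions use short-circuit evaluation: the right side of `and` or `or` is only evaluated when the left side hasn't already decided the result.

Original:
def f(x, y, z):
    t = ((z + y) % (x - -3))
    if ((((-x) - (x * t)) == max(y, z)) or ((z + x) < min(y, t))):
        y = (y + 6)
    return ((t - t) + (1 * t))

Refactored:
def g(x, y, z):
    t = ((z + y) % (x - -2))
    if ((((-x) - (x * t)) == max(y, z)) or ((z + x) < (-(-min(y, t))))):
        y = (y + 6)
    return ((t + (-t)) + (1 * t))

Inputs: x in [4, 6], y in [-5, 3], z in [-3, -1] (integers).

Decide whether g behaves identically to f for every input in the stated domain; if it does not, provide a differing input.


The rewrite breaks on x=4, y=-5, z=-3, where the results are 6 and 4.
f: t becomes 6; next ((((-x) - (x * t)) == max(y, z)) or ((z + x) < min(y, t))) evaluates to false; next final value 6
g: t becomes 4; next ((((-x) - (x * t)) == max(y, z)) or ((z + x) < (-(-min(y, t))))) evaluates to false; next final value 4
verdict: not equivalent; witness: x=4, y=-5, z=-3


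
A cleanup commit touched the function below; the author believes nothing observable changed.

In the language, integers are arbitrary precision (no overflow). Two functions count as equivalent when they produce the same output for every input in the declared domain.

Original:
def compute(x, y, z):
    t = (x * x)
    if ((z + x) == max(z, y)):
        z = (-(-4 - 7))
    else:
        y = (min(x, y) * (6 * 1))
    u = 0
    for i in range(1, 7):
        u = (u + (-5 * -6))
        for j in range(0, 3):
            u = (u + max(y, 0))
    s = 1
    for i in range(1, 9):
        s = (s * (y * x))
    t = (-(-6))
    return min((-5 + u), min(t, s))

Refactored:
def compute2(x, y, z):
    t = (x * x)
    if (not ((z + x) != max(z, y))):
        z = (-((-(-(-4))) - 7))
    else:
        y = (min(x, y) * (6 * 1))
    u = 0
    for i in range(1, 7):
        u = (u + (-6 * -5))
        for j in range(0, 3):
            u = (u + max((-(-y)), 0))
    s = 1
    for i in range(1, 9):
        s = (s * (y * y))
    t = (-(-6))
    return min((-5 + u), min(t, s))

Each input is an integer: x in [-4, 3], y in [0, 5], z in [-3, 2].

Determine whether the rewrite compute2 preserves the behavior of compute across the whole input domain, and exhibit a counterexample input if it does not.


Not equivalent: x=0, y=1, z=1 separates them (0 vs 1).
compute: t becomes 0; next ((z + x) == max(z, y)) evaluates to true; next z becomes 11; next u becomes 0; next at i=1:; next u becomes 30; next at j=0:; next u becomes 31; next at j=1:; next u becomes 32; next at j=2:; next u becomes 33; next at i=2:; next u becomes 63; next at j=0:; next u becomes 64; next at j=1:; next u becomes 65; next at j=2:; next u becomes 66; next at i=3:; next u becomes 96; next at j=0:; next u becomes 97; next at j=1:; next u becomes 98; next at j=2:; next u becomes 99; next at i=4:; next u becomes 129; next at j=0:; next u becomes 130; next at j=1:; next u becomes 131; next at j=2:; next u becomes 132; next at i=5:; next u becomes 162; next at j=0:; next u becomes 163; next at j=1:; next u becomes 164; next at j=2:; next u becomes 165; next at i=6:; next u becomes 195; next at j=0:; next u becomes 196; next at j=1:; next u becomes 197; next at j=2:; next u becomes 198; next s becomes 1; next at i=1:; next s becomes 0; next at i=2:; next s becomes 0; next at i=3:; next s becomes 0; next at i=4:; next s becomes 0; next at i=5:; next s becomes 0; next at i=6:; next s becomes 0; next at i=7:; next s becomes 0; next at i=8:; next s becomes 0; next t becomes 6; next final value 0
compute2: t becomes 0; next (not ((z + x) != max(z, y))) evaluates to true; next z becomes 11; next u becomes 0; next at i=1:; next u becomes 30; next at j=0:; next u becomes 31; next at j=1:; next u becomes 32; next at j=2:; next u becomes 33; next at i=2:; next u becomes 63; next at j=0:; next u becomes 64; next at j=1:; next u becomes 65; next at j=2:; next u becomes 66; next at i=3:; next u becomes 96; next at j=0:; next u becomes 97; next at j=1:; next u becomes 98; next at j=2:; next u becomes 99; next at i=4:; next u becomes 129; next at j=0:; next u becomes 130; next at j=1:; next u becomes 131; next at j=2:; next u becomes 132; next at i=5:; next u becomes 162; next at j=0:; next u becomes 163; next at j=1:; next u becomes 164; next at j=2:; next u becomes 165; next at i=6:; next u becomes 195; next at j=0:; next u becomes 196; next at j=1:; next u becomes 197; next at j=2:; next u becomes 198; next s becomes 1; next at i=1:; next s becomes 1; next at i=2:; next s becomes 1; next at i=3:; next s becomes 1; next at i=4:; next s becomes 1; next at i=5:; next s becomes 1; next at i=6:; next s becomes 1; next at i=7:; next s becomes 1; next at i=8:; next s becomes 1; next t becomes 6; next final value 1
verdict: not equivalent; witness: x=0, y=1, z=1
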